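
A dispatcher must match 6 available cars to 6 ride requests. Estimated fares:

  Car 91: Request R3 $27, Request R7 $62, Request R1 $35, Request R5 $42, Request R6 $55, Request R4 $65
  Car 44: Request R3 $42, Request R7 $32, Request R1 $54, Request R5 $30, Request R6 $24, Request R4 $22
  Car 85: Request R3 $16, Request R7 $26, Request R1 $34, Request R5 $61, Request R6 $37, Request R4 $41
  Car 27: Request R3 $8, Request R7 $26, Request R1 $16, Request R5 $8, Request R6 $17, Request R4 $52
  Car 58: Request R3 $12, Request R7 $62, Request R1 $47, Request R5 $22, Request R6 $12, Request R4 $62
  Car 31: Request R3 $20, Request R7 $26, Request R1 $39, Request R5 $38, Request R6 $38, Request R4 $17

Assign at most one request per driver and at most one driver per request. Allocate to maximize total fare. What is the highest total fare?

Maximum total: $311

Optimal: Car 91→Request R6 ($55), Car 44→Request R3 ($42), Car 85→Request R5 ($61), Car 27→Request R4 ($52), Car 58→Request R7 ($62), Car 31→Request R1 ($39) — total 55+42+61+52+62+39 = $311.
Max-entry greedy (repeatedly take the single best remaining cell) gives $288, worse by 23.
Swapping Car 31↔Car 58 (Car 31→Request R7 $26, Car 58→Request R1 $47) loses 28.
Checked against all permutations: $311 is optimal.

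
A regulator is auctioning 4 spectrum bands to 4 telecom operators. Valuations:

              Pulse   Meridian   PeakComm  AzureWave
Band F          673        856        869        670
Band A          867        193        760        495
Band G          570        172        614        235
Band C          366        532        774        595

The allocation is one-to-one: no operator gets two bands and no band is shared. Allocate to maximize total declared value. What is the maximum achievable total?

Treat this as an assignment problem: match each operator to one band.
Optimal: Pulse→Band A ($867M), Meridian→Band F ($856M), PeakComm→Band G ($614M), AzureWave→Band C ($595M) — total 867+856+614+595 = $2932M.

Max total: $2932M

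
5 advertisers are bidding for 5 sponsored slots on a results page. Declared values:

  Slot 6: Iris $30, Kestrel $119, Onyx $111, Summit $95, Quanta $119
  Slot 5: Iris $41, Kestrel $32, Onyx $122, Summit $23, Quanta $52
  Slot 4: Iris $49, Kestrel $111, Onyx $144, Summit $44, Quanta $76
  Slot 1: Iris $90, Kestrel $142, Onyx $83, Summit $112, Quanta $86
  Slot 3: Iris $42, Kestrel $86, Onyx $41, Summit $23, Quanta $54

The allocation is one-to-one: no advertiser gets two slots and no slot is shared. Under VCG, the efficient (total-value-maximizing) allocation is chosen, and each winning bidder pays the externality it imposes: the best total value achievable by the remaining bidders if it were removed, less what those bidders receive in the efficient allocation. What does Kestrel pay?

Efficient allocation: Iris→Slot 3 ($42), Kestrel→Slot 4 ($111), Onyx→Slot 5 ($122), Summit→Slot 1 ($112), Quanta→Slot 6 ($119); total welfare W = $506.
Kestrel receives Slot 4 at value $111, so the others get W − 111 = $395.
Without Kestrel: best allocation of the remaining 4 bidders over all 5 slots is Iris→Slot 3 ($42), Onyx→Slot 4 ($144), Summit→Slot 1 ($112), Quanta→Slot 6 ($119), total $417.
VCG payment = (others' best without Kestrel) − (others' welfare with Kestrel) = 417 − 395 = $22.

Kestrel pays $22.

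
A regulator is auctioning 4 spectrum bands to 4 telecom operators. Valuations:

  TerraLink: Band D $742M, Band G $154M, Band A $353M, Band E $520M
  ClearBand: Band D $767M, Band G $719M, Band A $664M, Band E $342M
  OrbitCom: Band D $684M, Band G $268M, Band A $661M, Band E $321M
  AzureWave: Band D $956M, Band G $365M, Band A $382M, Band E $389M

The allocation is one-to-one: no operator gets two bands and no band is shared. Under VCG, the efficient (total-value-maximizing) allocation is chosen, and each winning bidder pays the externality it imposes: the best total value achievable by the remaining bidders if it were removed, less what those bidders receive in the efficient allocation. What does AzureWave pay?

AzureWave pays $222M.

Efficient allocation: TerraLink→Band E ($520M), ClearBand→Band G ($719M), OrbitCom→Band A ($661M), AzureWave→Band D ($956M); total welfare W = $2856M.
AzureWave receives Band D at value $956M, so the others get W − 956 = $1900M.
Without AzureWave: best allocation of the remaining 3 bidders over all 4 bands is TerraLink→Band D ($742M), ClearBand→Band G ($719M), OrbitCom→Band A ($661M), total $2122M.
VCG payment = (others' best without AzureWave) − (others' welfare with AzureWave) = 2122 − 1900 = $222M.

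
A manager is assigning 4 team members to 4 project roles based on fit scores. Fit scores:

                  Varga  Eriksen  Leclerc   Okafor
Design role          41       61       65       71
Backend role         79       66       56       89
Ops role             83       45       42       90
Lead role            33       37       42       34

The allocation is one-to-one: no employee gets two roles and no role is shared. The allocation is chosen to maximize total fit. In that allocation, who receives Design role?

Eriksen receives Design role.

This is the linear assignment problem.
Optimal: Varga→Ops role (83 pts), Eriksen→Design role (61 pts), Leclerc→Lead role (42 pts), Okafor→Backend role (89 pts) — total 83+61+42+89 = 275 pts.
Column-greedy (each role in turn goes to its best remaining employee) gives 237 pts, worse by 38.
Every other assignment is strictly worse.
Eriksen's own top role is Backend role (66 pts), but forcing Eriksen→Backend role and reassigning the rest optimally gives only 262 pts — worse by 13.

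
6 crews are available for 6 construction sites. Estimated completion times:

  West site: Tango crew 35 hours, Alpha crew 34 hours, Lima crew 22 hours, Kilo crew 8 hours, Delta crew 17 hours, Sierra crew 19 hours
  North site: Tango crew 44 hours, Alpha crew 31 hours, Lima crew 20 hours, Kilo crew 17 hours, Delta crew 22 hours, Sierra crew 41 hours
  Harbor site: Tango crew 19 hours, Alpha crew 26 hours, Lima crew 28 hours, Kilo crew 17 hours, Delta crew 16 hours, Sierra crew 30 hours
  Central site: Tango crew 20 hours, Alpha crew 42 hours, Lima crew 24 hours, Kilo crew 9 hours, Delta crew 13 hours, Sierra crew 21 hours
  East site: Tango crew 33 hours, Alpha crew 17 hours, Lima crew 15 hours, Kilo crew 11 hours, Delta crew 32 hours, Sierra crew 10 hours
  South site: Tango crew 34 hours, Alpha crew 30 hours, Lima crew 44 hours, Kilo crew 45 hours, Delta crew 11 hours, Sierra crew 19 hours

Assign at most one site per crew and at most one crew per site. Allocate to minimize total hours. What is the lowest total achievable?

Optimal: Tango crew→Harbor site (19 hours), Alpha crew→East site (17 hours), Lima crew→North site (20 hours), Kilo crew→Central site (9 hours), Delta crew→South site (11 hours), Sierra crew→West site (19 hours) — total 19+17+20+9+11+19 = 95 hours.
Column-greedy (each site in turn goes to its cheapest remaining crew) gives 104 hours, worse by 9.

Min total: 95 hours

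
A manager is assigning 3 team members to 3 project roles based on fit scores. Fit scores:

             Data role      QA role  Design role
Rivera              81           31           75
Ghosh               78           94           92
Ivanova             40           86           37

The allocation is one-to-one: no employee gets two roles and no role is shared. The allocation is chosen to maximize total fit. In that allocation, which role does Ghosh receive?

This is a one-to-one assignment (maximum-weight bipartite matching).
Optimal: Rivera→Data role (81 pts), Ghosh→Design role (92 pts), Ivanova→QA role (86 pts) — total 81+92+86 = 259 pts.
Max-entry greedy (repeatedly take the single best remaining cell) gives 212 pts, worse by 47.
Ghosh's own top role is QA role (94 pts), but forcing Ghosh→QA role and reassigning the rest optimally gives only 212 pts — worse by 47.

Ghosh receives Design role.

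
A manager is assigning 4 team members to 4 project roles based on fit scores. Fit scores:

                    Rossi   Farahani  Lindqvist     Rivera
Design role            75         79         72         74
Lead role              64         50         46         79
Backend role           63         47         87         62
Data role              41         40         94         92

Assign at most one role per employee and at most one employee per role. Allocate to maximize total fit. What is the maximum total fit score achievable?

This is a one-to-one assignment (maximum-weight bipartite matching).
Optimal: Rossi→Lead role (64 pts), Farahani→Design role (79 pts), Lindqvist→Backend role (87 pts), Rivera→Data role (92 pts) — total 64+79+87+92 = 322 pts.
Max-entry greedy (repeatedly take the single best remaining cell) gives 315 pts, worse by 7.
Swapping Rivera↔Farahani (Rivera→Design role 74 pts, Farahani→Data role 40 pts) loses 57.
Every other assignment is strictly worse.

Maximum total: 322 pts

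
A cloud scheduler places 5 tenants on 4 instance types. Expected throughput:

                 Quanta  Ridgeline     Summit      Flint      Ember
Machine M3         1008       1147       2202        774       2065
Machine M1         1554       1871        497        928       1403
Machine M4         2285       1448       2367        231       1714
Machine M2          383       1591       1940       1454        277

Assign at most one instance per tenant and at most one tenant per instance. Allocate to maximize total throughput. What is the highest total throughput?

Max total: 8161 ops/s

Optimal: Ember→Machine M3 (2065 ops/s), Ridgeline→Machine M1 (1871 ops/s), Quanta→Machine M4 (2285 ops/s), Summit→Machine M2 (1940 ops/s) — total 2065+1871+2285+1940 = 8161 ops/s.
Column-greedy (each instance in turn goes to its best remaining tenant) gives 7812 ops/s, worse by 349.
Next-best assignment: Summit→Machine M3, Ridgeline→Machine M1, Quanta→Machine M4, Flint→Machine M2 = 7812 ops/s.
No other one-to-one assignment exceeds 8161 ops/s.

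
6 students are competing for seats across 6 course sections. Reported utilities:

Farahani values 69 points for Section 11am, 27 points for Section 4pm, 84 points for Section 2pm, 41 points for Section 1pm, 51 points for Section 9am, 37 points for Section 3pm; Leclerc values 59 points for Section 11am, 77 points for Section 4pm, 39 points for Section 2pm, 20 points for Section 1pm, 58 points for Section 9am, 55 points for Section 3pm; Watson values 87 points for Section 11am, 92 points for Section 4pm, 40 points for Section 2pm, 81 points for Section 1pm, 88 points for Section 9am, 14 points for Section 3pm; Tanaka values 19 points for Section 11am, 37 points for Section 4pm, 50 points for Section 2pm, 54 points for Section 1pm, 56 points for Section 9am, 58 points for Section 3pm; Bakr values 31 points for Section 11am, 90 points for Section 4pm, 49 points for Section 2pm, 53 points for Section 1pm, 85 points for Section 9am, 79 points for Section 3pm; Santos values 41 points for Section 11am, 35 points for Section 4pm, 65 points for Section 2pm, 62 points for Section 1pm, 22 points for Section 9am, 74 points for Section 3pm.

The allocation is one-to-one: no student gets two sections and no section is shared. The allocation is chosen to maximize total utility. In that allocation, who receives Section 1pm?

Optimal: Farahani→Section 2pm (84 points), Leclerc→Section 4pm (77 points), Watson→Section 11am (87 points), Tanaka→Section 1pm (54 points), Bakr→Section 9am (85 points), Santos→Section 3pm (74 points) — total 84+77+87+54+85+74 = 461 points.
Next-best assignment: Farahani→Section 2pm, Leclerc→Section 4pm, Watson→Section 11am, Tanaka→Section 3pm, Bakr→Section 9am, Santos→Section 1pm = 453 points.
Tanaka's own top section is Section 3pm (58 points), but forcing Tanaka→Section 3pm and reassigning the rest optimally gives only 453 points — worse by 8.

Tanaka receives Section 1pm.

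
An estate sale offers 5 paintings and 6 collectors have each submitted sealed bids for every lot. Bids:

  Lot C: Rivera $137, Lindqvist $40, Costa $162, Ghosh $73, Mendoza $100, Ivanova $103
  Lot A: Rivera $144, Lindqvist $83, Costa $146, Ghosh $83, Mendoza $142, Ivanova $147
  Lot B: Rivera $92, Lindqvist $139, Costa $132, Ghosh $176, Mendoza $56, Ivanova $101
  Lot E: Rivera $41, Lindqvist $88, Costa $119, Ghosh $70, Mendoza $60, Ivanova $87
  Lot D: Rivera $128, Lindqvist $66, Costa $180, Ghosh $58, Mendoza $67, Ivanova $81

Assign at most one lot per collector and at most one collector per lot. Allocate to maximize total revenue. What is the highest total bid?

Max total: $728

Optimal: Rivera→Lot C ($137), Ivanova→Lot A ($147), Ghosh→Lot B ($176), Lindqvist→Lot E ($88), Costa→Lot D ($180) — total 137+147+176+88+180 = $728.
Checked against all permutations: $728 is optimal.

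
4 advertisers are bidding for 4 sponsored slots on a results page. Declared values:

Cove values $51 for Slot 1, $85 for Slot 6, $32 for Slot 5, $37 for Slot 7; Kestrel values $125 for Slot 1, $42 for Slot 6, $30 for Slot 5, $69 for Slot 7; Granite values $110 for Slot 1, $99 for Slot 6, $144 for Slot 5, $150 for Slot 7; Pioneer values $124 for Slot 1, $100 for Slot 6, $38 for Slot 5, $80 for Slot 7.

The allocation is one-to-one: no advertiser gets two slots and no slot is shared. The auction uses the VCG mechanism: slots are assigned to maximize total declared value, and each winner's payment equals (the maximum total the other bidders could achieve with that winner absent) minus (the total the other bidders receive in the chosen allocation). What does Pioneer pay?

Pioneer pays $6.

Efficient allocation: Cove→Slot 6 ($85), Kestrel→Slot 1 ($125), Granite→Slot 5 ($144), Pioneer→Slot 7 ($80); total welfare W = $434.
Pioneer receives Slot 7 at value $80, so the others get W − 80 = $354.
Without Pioneer: best allocation of the remaining 3 bidders over all 4 slots is Cove→Slot 6 ($85), Kestrel→Slot 1 ($125), Granite→Slot 7 ($150), total $360.
VCG payment = (others' best without Pioneer) − (others' welfare with Pioneer) = 360 − 354 = $6.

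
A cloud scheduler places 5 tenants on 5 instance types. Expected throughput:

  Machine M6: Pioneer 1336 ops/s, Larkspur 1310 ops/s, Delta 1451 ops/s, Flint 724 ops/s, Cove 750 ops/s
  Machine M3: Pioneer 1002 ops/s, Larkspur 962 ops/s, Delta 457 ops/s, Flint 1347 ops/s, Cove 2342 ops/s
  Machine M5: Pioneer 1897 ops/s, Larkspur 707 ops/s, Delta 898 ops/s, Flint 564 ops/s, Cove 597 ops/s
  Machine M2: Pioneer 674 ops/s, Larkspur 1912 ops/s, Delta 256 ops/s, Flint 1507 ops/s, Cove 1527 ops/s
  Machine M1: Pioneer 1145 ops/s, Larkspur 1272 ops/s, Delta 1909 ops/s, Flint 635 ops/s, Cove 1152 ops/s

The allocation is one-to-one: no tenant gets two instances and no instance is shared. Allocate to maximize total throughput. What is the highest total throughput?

This is a one-to-one assignment (maximum-weight bipartite matching).
Optimal: Pioneer→Machine M5 (1897 ops/s), Larkspur→Machine M6 (1310 ops/s), Delta→Machine M1 (1909 ops/s), Flint→Machine M2 (1507 ops/s), Cove→Machine M3 (2342 ops/s) — total 1897+1310+1909+1507+2342 = 8965 ops/s.
Max-entry greedy (repeatedly take the single best remaining cell) gives 8784 ops/s, worse by 181.
Next-best assignment: Pioneer→Machine M5, Larkspur→Machine M2, Delta→Machine M1, Flint→Machine M6, Cove→Machine M3 = 8784 ops/s.
No other one-to-one assignment exceeds 8965 ops/s.

Max total: 8965 ops/s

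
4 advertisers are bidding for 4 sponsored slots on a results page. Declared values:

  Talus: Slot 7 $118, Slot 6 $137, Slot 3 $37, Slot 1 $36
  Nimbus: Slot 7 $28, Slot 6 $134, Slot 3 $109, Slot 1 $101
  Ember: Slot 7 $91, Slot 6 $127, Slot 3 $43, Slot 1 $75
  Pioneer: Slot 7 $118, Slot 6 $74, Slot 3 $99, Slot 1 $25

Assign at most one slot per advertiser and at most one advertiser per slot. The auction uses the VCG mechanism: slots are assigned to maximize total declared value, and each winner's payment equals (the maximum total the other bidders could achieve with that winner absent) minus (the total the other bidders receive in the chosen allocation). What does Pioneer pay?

Efficient allocation: Talus→Slot 7 ($118), Nimbus→Slot 1 ($101), Ember→Slot 6 ($127), Pioneer→Slot 3 ($99); total welfare W = $445.
Pioneer receives Slot 3 at value $99, so the others get W − 99 = $346.
Without Pioneer: best allocation of the remaining 3 bidders over all 4 slots is Talus→Slot 7 ($118), Nimbus→Slot 3 ($109), Ember→Slot 6 ($127), total $354.
VCG payment = (others' best without Pioneer) − (others' welfare with Pioneer) = 354 − 346 = $8.

Pioneer pays $8.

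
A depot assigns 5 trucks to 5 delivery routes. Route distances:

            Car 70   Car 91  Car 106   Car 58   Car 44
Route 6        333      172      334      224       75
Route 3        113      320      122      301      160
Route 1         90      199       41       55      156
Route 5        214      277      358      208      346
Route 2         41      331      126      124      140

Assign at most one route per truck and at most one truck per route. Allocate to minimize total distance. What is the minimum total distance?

Optimal: Car 70→Route 2 (41 km), Car 91→Route 5 (277 km), Car 106→Route 3 (122 km), Car 58→Route 1 (55 km), Car 44→Route 6 (75 km) — total 41+277+122+55+75 = 570 km.
Column-greedy (each route in turn goes to its cheapest remaining truck) gives 768 km, worse by 198.
Swapping Car 58↔Car 91 (Car 58→Route 5 208 km, Car 91→Route 1 199 km) adds 75.
Checked against all permutations: 570 km is optimal.

Min total: 570 km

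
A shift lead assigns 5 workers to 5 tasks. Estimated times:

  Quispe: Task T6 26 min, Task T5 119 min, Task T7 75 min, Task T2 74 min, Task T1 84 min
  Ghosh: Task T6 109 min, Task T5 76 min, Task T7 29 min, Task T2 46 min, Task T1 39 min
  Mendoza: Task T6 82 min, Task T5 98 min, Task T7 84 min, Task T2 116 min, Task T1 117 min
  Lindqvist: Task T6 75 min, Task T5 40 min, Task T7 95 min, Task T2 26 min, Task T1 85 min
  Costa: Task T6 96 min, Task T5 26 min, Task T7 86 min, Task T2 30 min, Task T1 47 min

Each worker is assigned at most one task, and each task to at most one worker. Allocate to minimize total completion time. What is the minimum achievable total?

Optimal: Quispe→Task T6 (26 min), Ghosh→Task T1 (39 min), Mendoza→Task T7 (84 min), Lindqvist→Task T2 (26 min), Costa→Task T5 (26 min) — total 26+39+84+26+26 = 201 min.
Row-greedy (each worker in turn takes its cheapest remaining task) gives 226 min, worse by 25.
Swapping Mendoza↔Costa (Mendoza→Task T5 98 min, Costa→Task T7 86 min) adds 74.

Minimum total: 201 min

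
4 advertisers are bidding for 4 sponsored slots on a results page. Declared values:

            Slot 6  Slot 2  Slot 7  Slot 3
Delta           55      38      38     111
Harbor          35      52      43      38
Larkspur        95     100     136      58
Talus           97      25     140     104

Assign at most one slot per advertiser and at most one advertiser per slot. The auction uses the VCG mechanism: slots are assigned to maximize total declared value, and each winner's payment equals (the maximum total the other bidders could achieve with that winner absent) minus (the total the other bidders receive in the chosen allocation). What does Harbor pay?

Harbor pays $5.

Efficient allocation: Delta→Slot 3 ($111), Harbor→Slot 2 ($52), Larkspur→Slot 6 ($95), Talus→Slot 7 ($140); total welfare W = $398.
Harbor receives Slot 2 at value $52, so the others get W − 52 = $346.
Without Harbor: best allocation of the remaining 3 bidders over all 4 slots is Delta→Slot 3 ($111), Larkspur→Slot 2 ($100), Talus→Slot 7 ($140), total $351.
VCG payment = (others' best without Harbor) − (others' welfare with Harbor) = 351 − 346 = $5.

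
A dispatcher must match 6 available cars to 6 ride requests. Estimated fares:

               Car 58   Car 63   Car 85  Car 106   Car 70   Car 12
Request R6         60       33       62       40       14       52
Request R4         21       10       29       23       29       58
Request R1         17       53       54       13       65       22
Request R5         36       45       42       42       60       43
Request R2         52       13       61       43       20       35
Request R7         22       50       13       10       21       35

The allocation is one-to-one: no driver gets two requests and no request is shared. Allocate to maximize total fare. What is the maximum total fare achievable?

Optimal: Car 58→Request R6 ($60), Car 63→Request R7 ($50), Car 85→Request R2 ($61), Car 106→Request R5 ($42), Car 70→Request R1 ($65), Car 12→Request R4 ($58) — total 60+50+61+42+65+58 = $336.
Max-entry greedy (repeatedly take the single best remaining cell) gives $329, worse by 7.
Swapping Car 12↔Car 106 (Car 12→Request R5 $43, Car 106→Request R4 $23) loses 34.

Maximum total: $336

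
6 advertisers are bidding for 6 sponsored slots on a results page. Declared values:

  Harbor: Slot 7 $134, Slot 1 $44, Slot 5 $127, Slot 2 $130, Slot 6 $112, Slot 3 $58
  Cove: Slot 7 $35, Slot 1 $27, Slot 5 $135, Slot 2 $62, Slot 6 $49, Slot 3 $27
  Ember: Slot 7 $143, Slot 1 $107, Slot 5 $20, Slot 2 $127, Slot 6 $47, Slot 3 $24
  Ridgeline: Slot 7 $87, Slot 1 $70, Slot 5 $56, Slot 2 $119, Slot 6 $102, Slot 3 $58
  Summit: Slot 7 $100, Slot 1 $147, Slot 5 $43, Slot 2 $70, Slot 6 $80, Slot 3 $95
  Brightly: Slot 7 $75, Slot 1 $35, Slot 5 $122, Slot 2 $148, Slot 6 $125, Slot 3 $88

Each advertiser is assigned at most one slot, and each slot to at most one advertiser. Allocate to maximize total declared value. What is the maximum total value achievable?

This is the linear assignment problem.
Optimal: Harbor→Slot 2 ($130), Cove→Slot 5 ($135), Ember→Slot 7 ($143), Ridgeline→Slot 6 ($102), Summit→Slot 1 ($147), Brightly→Slot 3 ($88) — total 130+135+143+102+147+88 = $745.
Column-greedy (each slot in turn goes to its best remaining advertiser) gives $743, worse by 2.
Every other assignment is strictly worse.

Max total: $745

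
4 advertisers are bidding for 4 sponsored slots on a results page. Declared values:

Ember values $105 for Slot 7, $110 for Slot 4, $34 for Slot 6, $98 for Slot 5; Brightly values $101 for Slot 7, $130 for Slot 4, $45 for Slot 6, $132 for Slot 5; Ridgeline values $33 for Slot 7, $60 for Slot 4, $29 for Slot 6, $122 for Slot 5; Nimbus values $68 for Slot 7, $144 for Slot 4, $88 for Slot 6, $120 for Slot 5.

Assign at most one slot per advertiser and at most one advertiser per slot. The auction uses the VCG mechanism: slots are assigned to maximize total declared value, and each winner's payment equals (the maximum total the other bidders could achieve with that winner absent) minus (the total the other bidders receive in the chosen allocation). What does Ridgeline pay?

Efficient allocation: Ember→Slot 7 ($105), Brightly→Slot 4 ($130), Ridgeline→Slot 5 ($122), Nimbus→Slot 6 ($88); total welfare W = $445.
Ridgeline receives Slot 5 at value $122, so the others get W − 122 = $323.
Without Ridgeline: best allocation of the remaining 3 bidders over all 4 slots is Ember→Slot 7 ($105), Brightly→Slot 5 ($132), Nimbus→Slot 4 ($144), total $381.
VCG payment = (others' best without Ridgeline) − (others' welfare with Ridgeline) = 381 − 323 = $58.

Ridgeline pays $58.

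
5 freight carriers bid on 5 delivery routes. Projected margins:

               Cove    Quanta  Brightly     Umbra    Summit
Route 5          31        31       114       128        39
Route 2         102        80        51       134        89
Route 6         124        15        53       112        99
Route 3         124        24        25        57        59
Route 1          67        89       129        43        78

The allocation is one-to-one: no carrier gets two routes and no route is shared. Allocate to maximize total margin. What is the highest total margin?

Optimal: Cove→Route 3 ($124k), Quanta→Route 2 ($80k), Brightly→Route 1 ($129k), Umbra→Route 5 ($128k), Summit→Route 6 ($99k) — total 124+80+129+128+99 = $560k.
Max-entry greedy (repeatedly take the single best remaining cell) gives $477k, worse by 83.

Max total: $560k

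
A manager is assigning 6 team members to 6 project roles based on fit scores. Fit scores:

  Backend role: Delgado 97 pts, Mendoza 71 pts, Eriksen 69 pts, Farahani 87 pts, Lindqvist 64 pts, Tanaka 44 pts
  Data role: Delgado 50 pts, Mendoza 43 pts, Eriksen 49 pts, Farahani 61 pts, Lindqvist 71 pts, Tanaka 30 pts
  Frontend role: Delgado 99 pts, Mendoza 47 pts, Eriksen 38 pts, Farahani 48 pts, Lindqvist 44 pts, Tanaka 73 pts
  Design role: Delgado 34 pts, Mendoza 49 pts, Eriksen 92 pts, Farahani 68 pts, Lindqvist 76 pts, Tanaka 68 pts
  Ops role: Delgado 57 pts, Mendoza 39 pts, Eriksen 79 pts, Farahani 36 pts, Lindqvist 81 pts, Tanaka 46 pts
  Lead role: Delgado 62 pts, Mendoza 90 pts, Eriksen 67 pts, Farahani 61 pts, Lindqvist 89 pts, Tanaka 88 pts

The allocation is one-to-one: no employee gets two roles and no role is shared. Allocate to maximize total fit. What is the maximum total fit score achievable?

Max total: 494 pts

Optimal: Delgado→Backend role (97 pts), Mendoza→Lead role (90 pts), Eriksen→Design role (92 pts), Farahani→Data role (61 pts), Lindqvist→Ops role (81 pts), Tanaka→Frontend role (73 pts) — total 97+90+92+61+81+73 = 494 pts.
Max-entry greedy (repeatedly take the single best remaining cell) gives 479 pts, worse by 15.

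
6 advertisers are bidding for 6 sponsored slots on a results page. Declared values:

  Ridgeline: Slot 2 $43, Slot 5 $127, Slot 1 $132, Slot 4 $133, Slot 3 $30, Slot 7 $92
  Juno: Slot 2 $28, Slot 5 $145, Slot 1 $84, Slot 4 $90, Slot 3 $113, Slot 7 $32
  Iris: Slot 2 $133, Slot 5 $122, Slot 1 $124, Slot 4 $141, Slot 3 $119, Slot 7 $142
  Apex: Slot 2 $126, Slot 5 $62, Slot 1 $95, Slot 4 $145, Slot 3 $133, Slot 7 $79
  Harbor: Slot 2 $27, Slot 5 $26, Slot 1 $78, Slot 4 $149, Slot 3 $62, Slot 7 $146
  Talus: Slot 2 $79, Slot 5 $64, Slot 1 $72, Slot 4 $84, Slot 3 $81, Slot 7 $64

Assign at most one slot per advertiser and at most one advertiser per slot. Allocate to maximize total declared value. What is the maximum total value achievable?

Maximum total: $782

Optimal: Ridgeline→Slot 1 ($132), Juno→Slot 5 ($145), Iris→Slot 2 ($133), Apex→Slot 4 ($145), Harbor→Slot 7 ($146), Talus→Slot 3 ($81) — total 132+145+133+145+146+81 = $782.
Column-greedy (each slot in turn goes to its best remaining advertiser) gives $756, worse by 26.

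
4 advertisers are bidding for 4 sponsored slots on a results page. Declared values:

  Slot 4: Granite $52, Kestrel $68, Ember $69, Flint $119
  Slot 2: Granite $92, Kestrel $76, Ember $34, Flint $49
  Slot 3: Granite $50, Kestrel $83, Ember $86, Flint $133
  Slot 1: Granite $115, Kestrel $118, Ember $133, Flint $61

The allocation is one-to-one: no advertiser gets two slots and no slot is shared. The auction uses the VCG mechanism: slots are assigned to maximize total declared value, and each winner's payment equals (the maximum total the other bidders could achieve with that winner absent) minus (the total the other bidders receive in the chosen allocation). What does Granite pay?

Granite pays $7.

Efficient allocation: Granite→Slot 2 ($92), Kestrel→Slot 3 ($83), Ember→Slot 1 ($133), Flint→Slot 4 ($119); total welfare W = $427.
Granite receives Slot 2 at value $92, so the others get W − 92 = $335.
Without Granite: best allocation of the remaining 3 bidders over all 4 slots is Kestrel→Slot 2 ($76), Ember→Slot 1 ($133), Flint→Slot 3 ($133), total $342.
VCG payment = (others' best without Granite) − (others' welfare with Granite) = 342 − 335 = $7.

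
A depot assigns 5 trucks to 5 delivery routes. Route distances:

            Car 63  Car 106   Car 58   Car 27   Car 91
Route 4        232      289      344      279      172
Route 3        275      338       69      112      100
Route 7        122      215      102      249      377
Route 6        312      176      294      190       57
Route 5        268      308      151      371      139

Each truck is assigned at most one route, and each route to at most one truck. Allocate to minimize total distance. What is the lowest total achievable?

Optimal: Car 63→Route 7 (122 km), Car 106→Route 4 (289 km), Car 58→Route 5 (151 km), Car 27→Route 3 (112 km), Car 91→Route 6 (57 km) — total 122+289+151+112+57 = 731 km.
Row-greedy (each truck in turn takes its cheapest remaining route) gives 785 km, worse by 54.
Every other assignment is strictly worse.

Minimum total: 731 km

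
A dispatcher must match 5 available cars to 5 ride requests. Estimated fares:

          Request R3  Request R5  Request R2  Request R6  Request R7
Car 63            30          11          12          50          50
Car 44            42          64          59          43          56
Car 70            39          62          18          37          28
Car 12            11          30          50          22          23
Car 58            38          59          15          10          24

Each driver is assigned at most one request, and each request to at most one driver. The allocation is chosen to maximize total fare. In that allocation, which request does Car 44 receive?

This is a one-to-one assignment (maximum-weight bipartite matching).
Optimal: Car 63→Request R6 ($50), Car 44→Request R7 ($56), Car 70→Request R5 ($62), Car 12→Request R2 ($50), Car 58→Request R3 ($38) — total 50+56+62+50+38 = $256.
Column-greedy (each request in turn goes to its best remaining driver) gives $228, worse by 28.
Next-best assignment: Car 63→Request R6, Car 44→Request R7, Car 70→Request R3, Car 12→Request R2, Car 58→Request R5 = $254.
No other one-to-one assignment exceeds $256.
Car 44's own top request is Request R5 ($64), but forcing Car 44→Request R5 and reassigning the rest optimally gives only $239 — worse by 17.

Car 44 receives Request R7.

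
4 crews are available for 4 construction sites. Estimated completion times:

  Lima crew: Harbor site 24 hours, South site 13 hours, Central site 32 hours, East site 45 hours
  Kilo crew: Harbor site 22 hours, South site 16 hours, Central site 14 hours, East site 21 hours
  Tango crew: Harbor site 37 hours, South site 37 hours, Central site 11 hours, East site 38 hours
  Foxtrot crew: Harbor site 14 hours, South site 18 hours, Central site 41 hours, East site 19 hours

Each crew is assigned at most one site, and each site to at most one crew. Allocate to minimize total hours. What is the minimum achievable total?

Min total: 59 hours

Optimal: Lima crew→South site (13 hours), Kilo crew→East site (21 hours), Tango crew→Central site (11 hours), Foxtrot crew→Harbor site (14 hours) — total 13+21+11+14 = 59 hours.
Row-greedy (each crew in turn takes its cheapest remaining site) gives 83 hours, worse by 24.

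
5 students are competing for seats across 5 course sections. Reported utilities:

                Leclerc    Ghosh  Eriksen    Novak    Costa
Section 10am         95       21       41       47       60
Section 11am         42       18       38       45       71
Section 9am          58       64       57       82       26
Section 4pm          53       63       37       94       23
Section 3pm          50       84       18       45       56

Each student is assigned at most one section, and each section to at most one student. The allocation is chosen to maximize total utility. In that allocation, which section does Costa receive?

Optimal: Leclerc→Section 10am (95 points), Ghosh→Section 3pm (84 points), Eriksen→Section 9am (57 points), Novak→Section 4pm (94 points), Costa→Section 11am (71 points) — total 95+84+57+94+71 = 401 points.
Column-greedy (each section in turn goes to its best remaining student) gives 329 points, worse by 72.
Next-best assignment: Leclerc→Section 10am, Ghosh→Section 3pm, Eriksen→Section 4pm, Novak→Section 9am, Costa→Section 11am = 369 points.

Costa receives Section 11am.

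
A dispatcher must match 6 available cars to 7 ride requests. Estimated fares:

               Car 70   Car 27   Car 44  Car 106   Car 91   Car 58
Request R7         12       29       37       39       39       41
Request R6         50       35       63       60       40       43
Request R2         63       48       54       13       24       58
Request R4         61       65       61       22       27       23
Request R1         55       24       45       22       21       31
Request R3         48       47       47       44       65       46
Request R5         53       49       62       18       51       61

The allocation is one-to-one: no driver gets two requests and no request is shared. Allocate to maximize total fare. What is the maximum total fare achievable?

Max total: $365

Optimal: Car 70→Request R1 ($55), Car 27→Request R4 ($65), Car 44→Request R5 ($62), Car 106→Request R6 ($60), Car 91→Request R3 ($65), Car 58→Request R2 ($58) — total 55+65+62+60+65+58 = $365.
Max-entry greedy (repeatedly take the single best remaining cell) gives $356, worse by 9.
Swapping Car 58↔Car 91 (Car 58→Request R3 $46, Car 91→Request R2 $24) loses 53.
Checked against all permutations: $365 is optimal.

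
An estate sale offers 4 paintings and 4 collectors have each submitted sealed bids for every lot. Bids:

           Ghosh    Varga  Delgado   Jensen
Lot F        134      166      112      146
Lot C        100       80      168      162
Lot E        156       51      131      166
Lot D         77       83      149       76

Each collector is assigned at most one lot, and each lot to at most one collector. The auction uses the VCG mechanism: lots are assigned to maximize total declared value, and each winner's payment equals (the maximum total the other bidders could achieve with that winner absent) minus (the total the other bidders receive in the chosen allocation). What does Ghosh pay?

Efficient allocation: Ghosh→Lot E ($156), Varga→Lot F ($166), Delgado→Lot D ($149), Jensen→Lot C ($162); total welfare W = $633.
Ghosh receives Lot E at value $156, so the others get W − 156 = $477.
Without Ghosh: best allocation of the remaining 3 bidders over all 4 lots is Varga→Lot F ($166), Delgado→Lot C ($168), Jensen→Lot E ($166), total $500.
VCG payment = (others' best without Ghosh) − (others' welfare with Ghosh) = 500 − 477 = $23.

Ghosh pays $23.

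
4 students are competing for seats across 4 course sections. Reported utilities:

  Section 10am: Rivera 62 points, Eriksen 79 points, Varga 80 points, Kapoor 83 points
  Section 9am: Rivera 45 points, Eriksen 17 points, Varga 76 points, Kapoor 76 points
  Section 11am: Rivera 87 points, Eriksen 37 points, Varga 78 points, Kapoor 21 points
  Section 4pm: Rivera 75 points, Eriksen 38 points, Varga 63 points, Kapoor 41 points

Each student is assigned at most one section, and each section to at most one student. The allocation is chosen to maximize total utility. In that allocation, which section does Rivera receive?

Rivera receives Section 4pm.

Treat this as an assignment problem: match each student to one section.
Optimal: Rivera→Section 4pm (75 points), Eriksen→Section 10am (79 points), Varga→Section 11am (78 points), Kapoor→Section 9am (76 points) — total 75+79+78+76 = 308 points.
Max-entry greedy (repeatedly take the single best remaining cell) gives 284 points, worse by 24.
Rivera's own top section is Section 11am (87 points), but forcing Rivera→Section 11am and reassigning the rest optimally gives only 305 points — worse by 3.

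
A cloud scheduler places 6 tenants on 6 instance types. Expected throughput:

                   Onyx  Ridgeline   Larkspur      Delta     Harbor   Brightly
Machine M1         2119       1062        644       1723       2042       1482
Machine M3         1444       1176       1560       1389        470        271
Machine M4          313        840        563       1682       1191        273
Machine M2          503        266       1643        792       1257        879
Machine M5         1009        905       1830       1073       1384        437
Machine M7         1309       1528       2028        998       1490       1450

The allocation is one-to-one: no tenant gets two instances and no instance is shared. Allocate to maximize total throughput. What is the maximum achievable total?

Maximum total: 9514 ops/s

This is a one-to-one assignment (maximum-weight bipartite matching).
Optimal: Onyx→Machine M1 (2119 ops/s), Ridgeline→Machine M3 (1176 ops/s), Larkspur→Machine M5 (1830 ops/s), Delta→Machine M4 (1682 ops/s), Harbor→Machine M2 (1257 ops/s), Brightly→Machine M7 (1450 ops/s) — total 2119+1176+1830+1682+1257+1450 = 9514 ops/s.
Row-greedy (each tenant in turn takes its best remaining instance) gives 8687 ops/s, worse by 827.
Next-best assignment: Onyx→Machine M1, Ridgeline→Machine M3, Larkspur→Machine M2, Delta→Machine M4, Harbor→Machine M5, Brightly→Machine M7 = 9454 ops/s.
No other one-to-one assignment exceeds 9514 ops/s.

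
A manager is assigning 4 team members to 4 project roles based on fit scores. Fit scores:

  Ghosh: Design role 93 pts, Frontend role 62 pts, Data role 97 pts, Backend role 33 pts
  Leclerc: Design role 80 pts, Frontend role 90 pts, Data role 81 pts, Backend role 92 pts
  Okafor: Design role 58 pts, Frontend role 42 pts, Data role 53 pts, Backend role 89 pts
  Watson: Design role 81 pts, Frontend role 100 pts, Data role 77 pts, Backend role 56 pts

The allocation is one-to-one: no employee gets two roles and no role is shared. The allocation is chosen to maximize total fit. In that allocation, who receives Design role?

Optimal: Ghosh→Data role (97 pts), Leclerc→Design role (80 pts), Okafor→Backend role (89 pts), Watson→Frontend role (100 pts) — total 97+80+89+100 = 366 pts.
Column-greedy (each role in turn goes to its best remaining employee) gives 363 pts, worse by 3.
Leclerc's own top role is Backend role (92 pts), but forcing Leclerc→Backend role and reassigning the rest optimally gives only 347 pts — worse by 19.

Leclerc receives Design role.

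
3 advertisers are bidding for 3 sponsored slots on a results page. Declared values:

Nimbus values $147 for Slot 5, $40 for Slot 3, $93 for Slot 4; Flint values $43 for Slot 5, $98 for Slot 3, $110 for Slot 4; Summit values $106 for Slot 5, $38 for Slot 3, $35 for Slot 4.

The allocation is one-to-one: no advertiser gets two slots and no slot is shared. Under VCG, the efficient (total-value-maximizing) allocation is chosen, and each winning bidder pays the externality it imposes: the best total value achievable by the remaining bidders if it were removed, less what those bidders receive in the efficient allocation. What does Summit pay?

Summit pays $66.

Efficient allocation: Nimbus→Slot 4 ($93), Flint→Slot 3 ($98), Summit→Slot 5 ($106); total welfare W = $297.
Summit receives Slot 5 at value $106, so the others get W − 106 = $191.
Without Summit: best allocation of the remaining 2 bidders over all 3 slots is Nimbus→Slot 5 ($147), Flint→Slot 4 ($110), total $257.
VCG payment = (others' best without Summit) − (others' welfare with Summit) = 257 − 191 = $66.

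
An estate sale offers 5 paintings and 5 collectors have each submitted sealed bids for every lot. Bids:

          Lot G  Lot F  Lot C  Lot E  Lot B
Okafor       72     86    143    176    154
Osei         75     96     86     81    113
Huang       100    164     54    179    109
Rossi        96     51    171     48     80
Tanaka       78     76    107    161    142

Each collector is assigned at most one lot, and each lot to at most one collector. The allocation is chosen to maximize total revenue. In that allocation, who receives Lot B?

Tanaka receives Lot B.

Treat this as an assignment problem: match each collector to one lot.
Optimal: Okafor→Lot E ($176), Osei→Lot G ($75), Huang→Lot F ($164), Rossi→Lot C ($171), Tanaka→Lot B ($142) — total 176+75+164+171+142 = $728.
Swapping Okafor↔Huang (Okafor→Lot F $86, Huang→Lot E $179) loses 75.
Tanaka's own top lot is Lot E ($161), but forcing Tanaka→Lot E and reassigning the rest optimally gives only $725 — worse by 3.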